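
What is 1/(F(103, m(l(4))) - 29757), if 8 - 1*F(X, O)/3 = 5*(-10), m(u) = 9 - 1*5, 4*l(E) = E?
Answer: -1/29583 ≈ -3.3803e-5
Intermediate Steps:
l(E) = E/4
m(u) = 4 (m(u) = 9 - 5 = 4)
F(X, O) = 174 (F(X, O) = 24 - 15*(-10) = 24 - 3*(-50) = 24 + 150 = 174)
1/(F(103, m(l(4))) - 29757) = 1/(174 - 29757) = 1/(-29583) = -1/29583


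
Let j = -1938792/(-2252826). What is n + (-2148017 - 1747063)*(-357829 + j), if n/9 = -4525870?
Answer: 174434877419799410/125157 ≈ 1.3937e+12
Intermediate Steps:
n = -40732830 (n = 9*(-4525870) = -40732830)
j = 323132/375471 (j = -1938792*(-1/2252826) = 323132/375471 ≈ 0.86060)
n + (-2148017 - 1747063)*(-357829 + j) = -40732830 + (-2148017 - 1747063)*(-357829 + 323132/375471) = -40732830 - 3895080*(-134354089327/375471) = -40732830 + 174439975418603720/125157 = 174434877419799410/125157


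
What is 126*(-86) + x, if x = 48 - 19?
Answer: -10807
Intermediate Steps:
x = 29
126*(-86) + x = 126*(-86) + 29 = -10836 + 29 = -10807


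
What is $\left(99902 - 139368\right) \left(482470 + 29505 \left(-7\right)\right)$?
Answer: $-10890050710$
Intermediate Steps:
$\left(99902 - 139368\right) \left(482470 + 29505 \left(-7\right)\right) = - 39466 \left(482470 - 206535\right) = \left(-39466\right) 275935 = -10890050710$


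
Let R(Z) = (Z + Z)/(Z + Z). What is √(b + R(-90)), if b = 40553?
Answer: 3*√4506 ≈ 201.38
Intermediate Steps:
R(Z) = 1 (R(Z) = (2*Z)/((2*Z)) = (2*Z)*(1/(2*Z)) = 1)
√(b + R(-90)) = √(40553 + 1) = √40554 = 3*√4506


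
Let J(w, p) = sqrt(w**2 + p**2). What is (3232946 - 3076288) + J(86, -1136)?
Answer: 156658 + 2*sqrt(324473) ≈ 1.5780e+5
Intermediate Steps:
J(w, p) = sqrt(p**2 + w**2)
(3232946 - 3076288) + J(86, -1136) = (3232946 - 3076288) + sqrt((-1136)**2 + 86**2) = 156658 + sqrt(1290496 + 7396) = 156658 + sqrt(1297892) = 156658 + 2*sqrt(324473)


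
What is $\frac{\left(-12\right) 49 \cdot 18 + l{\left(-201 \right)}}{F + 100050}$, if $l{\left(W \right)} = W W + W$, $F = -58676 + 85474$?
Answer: $\frac{1851}{7928} \approx 0.23348$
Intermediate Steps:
$F = 26798$
$l{\left(W \right)} = W + W^{2}$ ($l{\left(W \right)} = W^{2} + W = W + W^{2}$)
$\frac{\left(-12\right) 49 \cdot 18 + l{\left(-201 \right)}}{F + 100050} = \frac{\left(-12\right) 49 \cdot 18 - 201 \left(1 - 201\right)}{26798 + 100050} = \frac{\left(-588\right) 18 - -40200}{126848} = \left(-10584 + 40200\right) \frac{1}{126848} = 29616 \cdot \frac{1}{126848} = \frac{1851}{7928}$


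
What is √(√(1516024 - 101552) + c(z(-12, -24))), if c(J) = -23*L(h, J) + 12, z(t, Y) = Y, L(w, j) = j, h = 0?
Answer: √(564 + 2*√353618) ≈ 41.873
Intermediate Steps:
c(J) = 12 - 23*J (c(J) = -23*J + 12 = 12 - 23*J)
√(√(1516024 - 101552) + c(z(-12, -24))) = √(√(1516024 - 101552) + (12 - 23*(-24))) = √(√1414472 + (12 + 552)) = √(2*√353618 + 564) = √(564 + 2*√353618)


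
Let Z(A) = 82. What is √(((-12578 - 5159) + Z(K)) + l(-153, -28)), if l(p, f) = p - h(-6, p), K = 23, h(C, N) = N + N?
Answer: I*√17502 ≈ 132.3*I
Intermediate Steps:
h(C, N) = 2*N
l(p, f) = -p (l(p, f) = p - 2*p = -p)
√(((-12578 - 5159) + Z(K)) + l(-153, -28)) = √(((-12578 - 5159) + 82) - 1*(-153)) = √((-17737 + 82) + 153) = √(-17655 + 153) = √(-17502) = I*√17502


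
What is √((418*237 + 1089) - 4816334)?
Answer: I*√4716179 ≈ 2171.7*I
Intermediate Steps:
√((418*237 + 1089) - 4816334) = √((99066 + 1089) - 4816334) = √(100155 - 4816334) = √(-4716179) = I*√4716179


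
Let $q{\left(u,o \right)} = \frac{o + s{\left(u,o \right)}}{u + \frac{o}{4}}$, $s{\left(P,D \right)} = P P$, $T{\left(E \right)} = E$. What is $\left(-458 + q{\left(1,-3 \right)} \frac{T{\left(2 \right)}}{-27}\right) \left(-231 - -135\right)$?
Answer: $\frac{395200}{9} \approx 43911.0$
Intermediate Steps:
$s{\left(P,D \right)} = P^{2}$
$q{\left(u,o \right)} = \frac{o + u^{2}}{u + \frac{o}{4}}$
$\left(-458 + q{\left(1,-3 \right)} \frac{T{\left(2 \right)}}{-27}\right) \left(-231 - -135\right) = \left(-458 + \frac{4 \left(-3 + 1^{2}\right)}{-3 + 4 \cdot 1} \frac{2}{-27}\right) \left(-231 - -135\right) = \left(-458 + \frac{4 \left(-3 + 1\right)}{-3 + 4} \cdot 2 \left(- \frac{1}{27}\right)\right) \left(-231 + 135\right) = \left(-458 + 4 \cdot 1^{-1} \left(-2\right) \left(- \frac{2}{27}\right)\right) \left(-96\right) = \left(-458 + 4 \cdot 1 \left(-2\right) \left(- \frac{2}{27}\right)\right) \left(-96\right) = \left(-458 - - \frac{16}{27}\right) \left(-96\right) = \left(-458 + \frac{16}{27}\right) \left(-96\right) = \left(- \frac{12350}{27}\right) \left(-96\right) = \frac{395200}{9}$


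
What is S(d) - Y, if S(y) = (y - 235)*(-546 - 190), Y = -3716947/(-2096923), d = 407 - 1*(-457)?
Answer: -970761638259/2096923 ≈ -4.6295e+5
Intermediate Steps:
d = 864 (d = 407 + 457 = 864)
Y = 3716947/2096923 (Y = -3716947*(-1/2096923) = 3716947/2096923 ≈ 1.7726)
S(y) = 172960 - 736*y (S(y) = (-235 + y)*(-736) = 172960 - 736*y)
S(d) - Y = (172960 - 736*864) - 1*3716947/2096923 = (172960 - 635904) - 3716947/2096923 = -462944 - 3716947/2096923 = -970761638259/2096923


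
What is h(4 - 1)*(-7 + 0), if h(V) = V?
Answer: -21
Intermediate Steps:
h(4 - 1)*(-7 + 0) = (4 - 1)*(-7 + 0) = 3*(-7) = -21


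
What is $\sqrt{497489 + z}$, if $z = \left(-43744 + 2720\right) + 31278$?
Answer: $\sqrt{487743} \approx 698.39$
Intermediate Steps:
$z = -9746$ ($z = -41024 + 31278 = -9746$)
$\sqrt{497489 + z} = \sqrt{497489 - 9746} = \sqrt{487743}$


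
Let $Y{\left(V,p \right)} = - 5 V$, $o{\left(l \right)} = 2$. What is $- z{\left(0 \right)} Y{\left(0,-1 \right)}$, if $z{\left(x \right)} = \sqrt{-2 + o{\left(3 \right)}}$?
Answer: $0$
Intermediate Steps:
$z{\left(x \right)} = 0$ ($z{\left(x \right)} = \sqrt{-2 + 2} = \sqrt{0} = 0$)
$- z{\left(0 \right)} Y{\left(0,-1 \right)} = \left(-1\right) 0 \left(\left(-5\right) 0\right) = 0 \cdot 0 = 0$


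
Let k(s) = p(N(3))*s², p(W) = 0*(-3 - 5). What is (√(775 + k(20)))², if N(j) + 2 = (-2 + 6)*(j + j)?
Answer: 775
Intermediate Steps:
N(j) = -2 + 8*j (N(j) = -2 + (-2 + 6)*(j + j) = -2 + 4*(2*j) = -2 + 8*j)
p(W) = 0 (p(W) = 0*(-8) = 0)
k(s) = 0 (k(s) = 0*s² = 0)
(√(775 + k(20)))² = (√(775 + 0))² = (√775)² = (5*√31)² = 775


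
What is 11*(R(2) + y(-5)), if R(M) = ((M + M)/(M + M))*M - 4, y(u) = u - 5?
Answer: -132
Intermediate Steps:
y(u) = -5 + u
R(M) = -4 + M (R(M) = ((2*M)/((2*M)))*M - 4 = ((2*M)*(1/(2*M)))*M - 4 = 1*M - 4 = M - 4 = -4 + M)
11*(R(2) + y(-5)) = 11*((-4 + 2) + (-5 - 5)) = 11*(-2 - 10) = 11*(-12) = -132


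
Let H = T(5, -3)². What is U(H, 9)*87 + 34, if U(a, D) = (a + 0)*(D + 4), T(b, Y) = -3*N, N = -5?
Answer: 254509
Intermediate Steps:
T(b, Y) = 15 (T(b, Y) = -3*(-5) = 15)
H = 225 (H = 15² = 225)
U(a, D) = a*(4 + D)
U(H, 9)*87 + 34 = (225*(4 + 9))*87 + 34 = (225*13)*87 + 34 = 2925*87 + 34 = 254475 + 34 = 254509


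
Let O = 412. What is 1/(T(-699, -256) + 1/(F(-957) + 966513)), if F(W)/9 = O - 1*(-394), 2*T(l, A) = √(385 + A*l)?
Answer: -3895068/170043733575756077 + 1896444340578*√179329/170043733575756077 ≈ 0.0047229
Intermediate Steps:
T(l, A) = √(385 + A*l)/2
F(W) = 7254 (F(W) = 9*(412 - 1*(-394)) = 9*(412 + 394) = 9*806 = 7254)
1/(T(-699, -256) + 1/(F(-957) + 966513)) = 1/(√(385 - 256*(-699))/2 + 1/(7254 + 966513)) = 1/(√(385 + 178944)/2 + 1/973767) = 1/(√179329/2 + 1/973767) = 1/(1/973767 + √179329/2)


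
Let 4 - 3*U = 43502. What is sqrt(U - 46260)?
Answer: I*sqrt(546834)/3 ≈ 246.49*I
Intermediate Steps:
U = -43498/3 (U = 4/3 - 1/3*43502 = 4/3 - 43502/3 = -43498/3 ≈ -14499.)
sqrt(U - 46260) = sqrt(-43498/3 - 46260) = sqrt(-182278/3) = I*sqrt(546834)/3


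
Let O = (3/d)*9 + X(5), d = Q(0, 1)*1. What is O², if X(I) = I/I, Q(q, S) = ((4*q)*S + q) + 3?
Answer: 100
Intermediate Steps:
Q(q, S) = 3 + q + 4*S*q (Q(q, S) = (4*S*q + q) + 3 = (q + 4*S*q) + 3 = 3 + q + 4*S*q)
d = 3 (d = (3 + 0 + 4*1*0)*1 = (3 + 0 + 0)*1 = 3*1 = 3)
X(I) = 1
O = 10 (O = (3/3)*9 + 1 = (3*(⅓))*9 + 1 = 1*9 + 1 = 9 + 1 = 10)
O² = 10² = 100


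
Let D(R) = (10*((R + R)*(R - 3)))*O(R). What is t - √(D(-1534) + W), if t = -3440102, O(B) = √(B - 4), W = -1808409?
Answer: -3440102 - √(-1808409 + 47155160*I*√1538) ≈ -3.4705e+6 - 30423.0*I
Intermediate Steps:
O(B) = √(-4 + B)
D(R) = 20*R*√(-4 + R)*(-3 + R) (D(R) = (10*((R + R)*(R - 3)))*√(-4 + R) = (10*((2*R)*(-3 + R)))*√(-4 + R) = (10*(2*R*(-3 + R)))*√(-4 + R) = (20*R*(-3 + R))*√(-4 + R) = 20*R*√(-4 + R)*(-3 + R))
t - √(D(-1534) + W) = -3440102 - √(20*(-1534)*√(-4 - 1534)*(-3 - 1534) - 1808409) = -3440102 - √(20*(-1534)*√(-1538)*(-1537) - 1808409) = -3440102 - √(20*(-1534)*(I*√1538)*(-1537) - 1808409) = -3440102 - √(47155160*I*√1538 - 1808409) = -3440102 - √(-1808409 + 47155160*I*√1538)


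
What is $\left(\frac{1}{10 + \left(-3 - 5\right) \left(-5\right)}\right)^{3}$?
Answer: $\frac{1}{125000} \approx 8.0 \cdot 10^{-6}$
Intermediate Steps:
$\left(\frac{1}{10 + \left(-3 - 5\right) \left(-5\right)}\right)^{3} = \left(\frac{1}{10 - -40}\right)^{3} = \left(\frac{1}{10 + 40}\right)^{3} = \left(\frac{1}{50}\right)^{3} = \frac{1}{125000}$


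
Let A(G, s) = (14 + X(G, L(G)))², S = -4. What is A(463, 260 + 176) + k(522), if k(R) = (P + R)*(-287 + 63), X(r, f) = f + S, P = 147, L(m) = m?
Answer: 73873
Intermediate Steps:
X(r, f) = -4 + f (X(r, f) = f - 4 = -4 + f)
k(R) = -32928 - 224*R (k(R) = (147 + R)*(-287 + 63) = (147 + R)*(-224) = -32928 - 224*R)
A(G, s) = (10 + G)² (A(G, s) = (14 + (-4 + G))² = (10 + G)²)
A(463, 260 + 176) + k(522) = (10 + 463)² + (-32928 - 224*522) = 473² + (-32928 - 116928) = 223729 - 149856 = 73873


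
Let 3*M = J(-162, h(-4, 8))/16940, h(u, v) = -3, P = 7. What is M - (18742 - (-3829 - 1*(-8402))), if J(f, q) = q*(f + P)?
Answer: -48004541/3388 ≈ -14169.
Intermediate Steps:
J(f, q) = q*(7 + f) (J(f, q) = q*(f + 7) = q*(7 + f))
M = 31/3388 (M = (-3*(7 - 162)/16940)/3 = (-3*(-155)*(1/16940))/3 = (465*(1/16940))/3 = (⅓)*(93/3388) = 31/3388 ≈ 0.0091499)
M - (18742 - (-3829 - 1*(-8402))) = 31/3388 - (18742 - (-3829 - 1*(-8402))) = 31/3388 - (18742 - (-3829 + 8402)) = 31/3388 - (18742 - 1*4573) = 31/3388 - (18742 - 4573) = 31/3388 - 1*14169 = 31/3388 - 14169 = -48004541/3388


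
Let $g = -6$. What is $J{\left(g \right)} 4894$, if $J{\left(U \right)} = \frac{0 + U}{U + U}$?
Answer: $2447$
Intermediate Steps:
$J{\left(U \right)} = \frac{1}{2}$ ($J{\left(U \right)} = \frac{U}{2 U} = U \frac{1}{2 U} = \frac{1}{2}$)
$J{\left(g \right)} 4894 = \frac{1}{2} \cdot 4894 = 2447$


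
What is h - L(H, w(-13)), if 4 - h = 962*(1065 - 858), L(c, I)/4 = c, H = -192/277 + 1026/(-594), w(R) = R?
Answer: -606719610/3047 ≈ -1.9912e+5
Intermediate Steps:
H = -7375/3047 (H = -192*1/277 + 1026*(-1/594) = -192/277 - 19/11 = -7375/3047 ≈ -2.4204)
L(c, I) = 4*c
h = -199130 (h = 4 - 962*(1065 - 858) = 4 - 962*207 = 4 - 1*199134 = 4 - 199134 = -199130)
h - L(H, w(-13)) = -199130 - 4*(-7375)/3047 = -199130 - 1*(-29500/3047) = -199130 + 29500/3047 = -606719610/3047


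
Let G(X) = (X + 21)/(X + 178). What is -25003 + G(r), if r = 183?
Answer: -9025879/361 ≈ -25002.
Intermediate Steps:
G(X) = (21 + X)/(178 + X)
-25003 + G(r) = -25003 + (21 + 183)/(178 + 183) = -25003 + 204/361 = -9025879/361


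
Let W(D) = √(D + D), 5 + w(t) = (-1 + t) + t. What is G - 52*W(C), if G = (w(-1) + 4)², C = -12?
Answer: 16 - 104*I*√6 ≈ 16.0 - 254.75*I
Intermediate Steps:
w(t) = -6 + 2*t (w(t) = -5 + ((-1 + t) + t) = -5 + (-1 + 2*t) = -6 + 2*t)
W(D) = √2*√D (W(D) = √(2*D) = √2*√D)
G = 16 (G = ((-6 + 2*(-1)) + 4)² = ((-6 - 2) + 4)² = (-8 + 4)² = (-4)² = 16)
G - 52*W(C) = 16 - 52*√2*√(-12) = 16 - 52*√2*2*I*√3 = 16 - 104*I*√6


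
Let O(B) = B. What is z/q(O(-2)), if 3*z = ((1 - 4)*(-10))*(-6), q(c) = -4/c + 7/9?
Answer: -108/5 ≈ -21.600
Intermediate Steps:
q(c) = 7/9 - 4/c (q(c) = -4/c + 7*(⅑) = -4/c + 7/9 = 7/9 - 4/c)
z = -60 (z = (((1 - 4)*(-10))*(-6))/3 = (-3*(-10)*(-6))/3 = (30*(-6))/3 = (⅓)*(-180) = -60)
z/q(O(-2)) = -60/(7/9 - 4/(-2)) = -60/(7/9 - 4*(-½)) = -60/(7/9 + 2) = -60/25/9 = -60*9/25 = -108/5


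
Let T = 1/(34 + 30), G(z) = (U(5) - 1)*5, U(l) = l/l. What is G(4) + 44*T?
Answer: 11/16 ≈ 0.68750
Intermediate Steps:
U(l) = 1
G(z) = 0 (G(z) = (1 - 1)*5 = 0*5 = 0)
T = 1/64 ≈ 0.015625
G(4) + 44*T = 0 + 44*(1/64) = 0 + 11/16 = 11/16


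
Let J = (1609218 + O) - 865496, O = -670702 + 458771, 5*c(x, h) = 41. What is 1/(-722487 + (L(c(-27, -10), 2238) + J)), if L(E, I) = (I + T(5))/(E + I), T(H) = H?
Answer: -11231/2141695561 ≈ -5.2440e-6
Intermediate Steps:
c(x, h) = 41/5 (c(x, h) = (1/5)*41 = 41/5)
O = -211931
L(E, I) = (5 + I)/(E + I) (L(E, I) = (I + 5)/(E + I) = (5 + I)/(E + I))
J = 531791 (J = (1609218 - 211931) - 865496 = 1397287 - 865496 = 531791)
1/(-722487 + (L(c(-27, -10), 2238) + J)) = 1/(-722487 + ((5 + 2238)/(41/5 + 2238) + 531791)) = 1/(-722487 + (2243/(11231/5) + 531791)) = 1/(-722487 + ((5/11231)*2243 + 531791)) = 1/(-722487 + (11215/11231 + 531791)) = 1/(-722487 + 5972555936/11231) = 1/(-2141695561/11231) = -11231/2141695561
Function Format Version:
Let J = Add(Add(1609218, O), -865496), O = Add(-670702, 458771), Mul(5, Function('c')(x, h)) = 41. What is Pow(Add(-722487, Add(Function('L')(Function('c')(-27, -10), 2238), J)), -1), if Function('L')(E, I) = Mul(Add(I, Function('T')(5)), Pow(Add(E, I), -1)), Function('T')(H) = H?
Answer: Rational(-11231, 2141695561) ≈ -5.2440e-6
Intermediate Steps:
Function('c')(x, h) = Rational(41, 5) (Function('c')(x, h) = Mul(Rational(1, 5), 41) = Rational(41, 5))
O = -211931
Function('L')(E, I) = Mul(Pow(Add(E, I), -1), Add(5, I)) (Function('L')(E, I) = Mul(Add(I, 5), Pow(Add(E, I), -1)) = Mul(Add(5, I), Pow(Add(E, I), -1)) = Mul(Pow(Add(E, I), -1), Add(5, I)))
J = 531791 (J = Add(Add(1609218, -211931), -865496) = Add(1397287, -865496) = 531791)
Pow(Add(-722487, Add(Function('L')(Function('c')(-27, -10), 2238), J)), -1) = Pow(Add(-722487, Add(Mul(Pow(Add(Rational(41, 5), 2238), -1), Add(5, 2238)), 531791)), -1) = Pow(Add(-722487, Add(Mul(Pow(Rational(11231, 5), -1), 2243), 531791)), -1) = Pow(Add(-722487, Add(Mul(Rational(5, 11231), 2243), 531791)), -1) = Pow(Add(-722487, Add(Rational(11215, 11231), 531791)), -1) = Pow(Add(-722487, Rational(5972555936, 11231)), -1) = Pow(Rational(-2141695561, 11231), -1) = Rational(-11231, 2141695561)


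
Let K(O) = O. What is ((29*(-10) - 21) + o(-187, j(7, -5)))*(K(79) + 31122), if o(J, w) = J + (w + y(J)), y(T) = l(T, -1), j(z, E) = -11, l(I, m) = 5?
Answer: -15725304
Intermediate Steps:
y(T) = 5
o(J, w) = 5 + J + w (o(J, w) = J + (w + 5) = J + (5 + w) = 5 + J + w)
((29*(-10) - 21) + o(-187, j(7, -5)))*(K(79) + 31122) = ((29*(-10) - 21) + (5 - 187 - 11))*(79 + 31122) = ((-290 - 21) - 193)*31201 = (-311 - 193)*31201 = -504*31201 = -15725304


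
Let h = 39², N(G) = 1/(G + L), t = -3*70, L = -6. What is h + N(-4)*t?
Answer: 1542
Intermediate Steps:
t = -210
N(G) = 1/(-6 + G) (N(G) = 1/(G - 6) = 1/(-6 + G))
h = 1521
h + N(-4)*t = 1521 - 210/(-6 - 4) = 1521 - 210/(-10) = 1521 - ⅒*(-210) = 1521 + 21 = 1542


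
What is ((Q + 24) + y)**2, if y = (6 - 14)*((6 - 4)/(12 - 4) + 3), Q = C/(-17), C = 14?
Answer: 2304/289 ≈ 7.9723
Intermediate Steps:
Q = -14/17 (Q = 14/(-17) = 14*(-1/17) = -14/17 ≈ -0.82353)
y = -26 (y = -8*(2/8 + 3) = -8*(2*(1/8) + 3) = -8*(1/4 + 3) = -8*13/4 = -26)
((Q + 24) + y)**2 = ((-14/17 + 24) - 26)**2 = (394/17 - 26)**2 = (-48/17)**2 = 2304/289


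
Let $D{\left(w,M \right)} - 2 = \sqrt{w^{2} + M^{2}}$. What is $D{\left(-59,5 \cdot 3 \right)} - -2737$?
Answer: $2739 + \sqrt{3706} \approx 2799.9$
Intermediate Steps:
$D{\left(w,M \right)} = 2 + \sqrt{M^{2} + w^{2}}$ ($D{\left(w,M \right)} = 2 + \sqrt{w^{2} + M^{2}} = 2 + \sqrt{M^{2} + w^{2}}$)
$D{\left(-59,5 \cdot 3 \right)} - -2737 = \left(2 + \sqrt{\left(5 \cdot 3\right)^{2} + \left(-59\right)^{2}}\right) - -2737 = \left(2 + \sqrt{15^{2} + 3481}\right) + 2737 = \left(2 + \sqrt{225 + 3481}\right) + 2737 = \left(2 + \sqrt{3706}\right) + 2737 = 2739 + \sqrt{3706}$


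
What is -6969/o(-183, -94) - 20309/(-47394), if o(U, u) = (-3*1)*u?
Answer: -27046804/1113759 ≈ -24.284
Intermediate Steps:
o(U, u) = -3*u
-6969/o(-183, -94) - 20309/(-47394) = -6969/((-3*(-94))) - 20309/(-47394) = -6969/282 - 20309*(-1/47394) = -6969*1/282 + 20309/47394 = -2323/94 + 20309/47394 = -27046804/1113759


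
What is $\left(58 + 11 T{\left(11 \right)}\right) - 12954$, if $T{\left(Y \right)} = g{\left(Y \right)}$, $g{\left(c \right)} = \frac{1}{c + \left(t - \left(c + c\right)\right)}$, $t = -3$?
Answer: $- \frac{180555}{14} \approx -12897.0$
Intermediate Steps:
$g{\left(c \right)} = \frac{1}{-3 - c}$ ($g{\left(c \right)} = \frac{1}{c - \left(3 + 2 c\right)} = \frac{1}{-3 - c}$)
$T{\left(Y \right)} = - \frac{1}{3 + Y}$
$\left(58 + 11 T{\left(11 \right)}\right) - 12954 = \left(58 + 11 \left(- \frac{1}{3 + 11}\right)\right) - 12954 = \left(58 + 11 \left(- \frac{1}{14}\right)\right) - 12954 = \left(58 - \frac{11}{14}\right) - 12954 = \frac{801}{14} - 12954 = - \frac{180555}{14}$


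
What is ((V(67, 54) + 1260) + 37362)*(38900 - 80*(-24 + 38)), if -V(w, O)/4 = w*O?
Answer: 912387000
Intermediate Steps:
V(w, O) = -4*O*w (V(w, O) = -4*w*O = -4*O*w)
((V(67, 54) + 1260) + 37362)*(38900 - 80*(-24 + 38)) = ((-4*54*67 + 1260) + 37362)*(38900 - 80*(-24 + 38)) = ((-14472 + 1260) + 37362)*(38900 - 80*14) = (-13212 + 37362)*(38900 - 1120) = 24150*37780 = 912387000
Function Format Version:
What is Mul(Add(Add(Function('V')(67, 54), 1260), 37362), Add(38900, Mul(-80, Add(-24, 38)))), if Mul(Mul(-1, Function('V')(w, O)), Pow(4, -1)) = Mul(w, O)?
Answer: 912387000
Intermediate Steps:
Function('V')(w, O) = Mul(-4, O, w) (Function('V')(w, O) = Mul(-4, Mul(w, O)) = Mul(-4, Mul(O, w)) = Mul(-4, O, w))
Mul(Add(Add(Function('V')(67, 54), 1260), 37362), Add(38900, Mul(-80, Add(-24, 38)))) = Mul(Add(Add(Mul(-4, 54, 67), 1260), 37362), Add(38900, Mul(-80, Add(-24, 38)))) = Mul(Add(Add(-14472, 1260), 37362), Add(38900, Mul(-80, 14))) = Mul(Add(-13212, 37362), Add(38900, -1120)) = Mul(24150, 37780) = 912387000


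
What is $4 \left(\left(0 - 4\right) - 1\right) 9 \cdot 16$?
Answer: $-2880$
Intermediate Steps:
$4 \left(\left(0 - 4\right) - 1\right) 9 \cdot 16 = 4 \left(-4 - 1\right) 9 \cdot 16 = 4 \left(-5\right) 9 \cdot 16 = \left(-20\right) 9 \cdot 16 = \left(-180\right) 16 = -2880$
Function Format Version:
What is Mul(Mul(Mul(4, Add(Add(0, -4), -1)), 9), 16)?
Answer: -2880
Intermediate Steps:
Mul(Mul(Mul(4, Add(Add(0, -4), -1)), 9), 16) = Mul(Mul(Mul(4, Add(-4, -1)), 9), 16) = Mul(Mul(Mul(4, -5), 9), 16) = Mul(Mul(-20, 9), 16) = Mul(-180, 16) = -2880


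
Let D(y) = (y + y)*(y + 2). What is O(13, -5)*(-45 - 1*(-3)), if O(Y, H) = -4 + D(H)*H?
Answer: 6468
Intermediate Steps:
D(y) = 2*y*(2 + y) (D(y) = (2*y)*(2 + y) = 2*y*(2 + y))
O(Y, H) = -4 + 2*H²*(2 + H) (O(Y, H) = -4 + (2*H*(2 + H))*H = -4 + 2*H²*(2 + H))
O(13, -5)*(-45 - 1*(-3)) = (-4 + 2*(-5)²*(2 - 5))*(-45 - 1*(-3)) = (-4 + 2*25*(-3))*(-45 + 3) = (-4 - 150)*(-42) = -154*(-42) = 6468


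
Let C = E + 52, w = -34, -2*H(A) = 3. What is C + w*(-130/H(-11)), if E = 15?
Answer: -8639/3 ≈ -2879.7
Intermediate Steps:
H(A) = -3/2 (H(A) = -½*3 = -3/2)
C = 67 (C = 15 + 52 = 67)
C + w*(-130/H(-11)) = 67 - (-4420)/(-3/2) = 67 - (-4420)*(-2)/3 = 67 - 34*260/3 = 67 - 8840/3 = -8639/3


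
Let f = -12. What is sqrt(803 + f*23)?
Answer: sqrt(527) ≈ 22.956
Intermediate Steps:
sqrt(803 + f*23) = sqrt(803 - 12*23) = sqrt(803 - 276) = sqrt(527)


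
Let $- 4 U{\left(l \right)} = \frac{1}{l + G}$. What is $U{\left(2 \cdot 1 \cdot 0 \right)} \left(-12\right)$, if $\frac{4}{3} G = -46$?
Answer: $- \frac{2}{23} \approx -0.086957$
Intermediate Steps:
$G = - \frac{69}{2}$ ($G = \frac{3}{4} \left(-46\right) = - \frac{69}{2} \approx -34.5$)
$U{\left(l \right)} = - \frac{1}{4 \left(- \frac{69}{2} + l\right)}$ ($U{\left(l \right)} = - \frac{1}{4 \left(l - \frac{69}{2}\right)} = - \frac{1}{4 \left(- \frac{69}{2} + l\right)}$)
$U{\left(2 \cdot 1 \cdot 0 \right)} \left(-12\right) = - \frac{1}{-138 + 4 \cdot 2 \cdot 1 \cdot 0} \left(-12\right) = - \frac{1}{-138 + 4 \cdot 2 \cdot 0} \left(-12\right) = - \frac{1}{-138 + 4 \cdot 0} \left(-12\right) = - \frac{1}{-138 + 0} \left(-12\right) = - \frac{1}{-138} \left(-12\right) = \left(-1\right) \left(- \frac{1}{138}\right) \left(-12\right) = \frac{1}{138} \left(-12\right) = - \frac{2}{23}$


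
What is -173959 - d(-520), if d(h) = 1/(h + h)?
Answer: -180917359/1040 ≈ -1.7396e+5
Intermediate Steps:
d(h) = 1/(2*h)
-173959 - d(-520) = -173959 - 1/(2*(-520)) = -173959 - (-1)/(2*520) = -173959 - 1*(-1/1040) = -173959 + 1/1040 = -180917359/1040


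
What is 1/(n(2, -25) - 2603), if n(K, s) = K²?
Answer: -1/2599 ≈ -0.00038476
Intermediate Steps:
1/(n(2, -25) - 2603) = 1/(2² - 2603) = 1/(4 - 2603) = 1/(-2599) = -1/2599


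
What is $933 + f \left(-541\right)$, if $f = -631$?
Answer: $342304$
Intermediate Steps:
$933 + f \left(-541\right) = 933 - -341371 = 933 + 341371 = 342304$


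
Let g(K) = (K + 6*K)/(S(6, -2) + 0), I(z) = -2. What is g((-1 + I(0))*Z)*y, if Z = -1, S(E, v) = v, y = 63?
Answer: -1323/2 ≈ -661.50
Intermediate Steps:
g(K) = -7*K/2 (g(K) = (K + 6*K)/(-2 + 0) = (7*K)/(-2) = (7*K)*(-½) = -7*K/2)
g((-1 + I(0))*Z)*y = -7*(-1 - 2)*(-1)/2*63 = -(-21)*(-1)/2*63 = -7/2*3*63 = -21/2*63 = -1323/2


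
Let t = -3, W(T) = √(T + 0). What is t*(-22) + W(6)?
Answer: 66 + √6 ≈ 68.449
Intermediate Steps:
W(T) = √T
t*(-22) + W(6) = -3*(-22) + √6 = 66 + √6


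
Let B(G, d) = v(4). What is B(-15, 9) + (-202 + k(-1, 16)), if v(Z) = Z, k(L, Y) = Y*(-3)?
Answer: -246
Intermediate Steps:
k(L, Y) = -3*Y
B(G, d) = 4
B(-15, 9) + (-202 + k(-1, 16)) = 4 + (-202 - 3*16) = 4 + (-202 - 48) = 4 - 250 = -246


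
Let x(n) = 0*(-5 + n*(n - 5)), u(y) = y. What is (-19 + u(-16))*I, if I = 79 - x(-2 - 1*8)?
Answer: -2765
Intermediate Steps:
x(n) = 0 (x(n) = 0*(-5 + n*(-5 + n)) = 0)
I = 79 (I = 79 - 1*0 = 79 + 0 = 79)
(-19 + u(-16))*I = (-19 - 16)*79 = -35*79 = -2765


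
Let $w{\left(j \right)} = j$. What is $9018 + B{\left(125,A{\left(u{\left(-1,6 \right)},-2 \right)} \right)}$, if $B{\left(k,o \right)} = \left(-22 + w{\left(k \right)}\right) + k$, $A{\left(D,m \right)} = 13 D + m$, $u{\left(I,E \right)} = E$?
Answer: $9246$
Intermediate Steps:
$A{\left(D,m \right)} = m + 13 D$
$B{\left(k,o \right)} = -22 + 2 k$ ($B{\left(k,o \right)} = \left(-22 + k\right) + k = -22 + 2 k$)
$9018 + B{\left(125,A{\left(u{\left(-1,6 \right)},-2 \right)} \right)} = 9018 + \left(-22 + 2 \cdot 125\right) = 9018 + \left(-22 + 250\right) = 9018 + 228 = 9246$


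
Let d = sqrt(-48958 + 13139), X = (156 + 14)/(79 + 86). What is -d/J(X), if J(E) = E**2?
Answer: -7623*I*sqrt(731)/1156 ≈ -178.29*I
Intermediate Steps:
X = 34/33 (X = 170/165 = 170*(1/165) = 34/33 ≈ 1.0303)
d = 7*I*sqrt(731) (d = sqrt(-35819) = 7*I*sqrt(731) ≈ 189.26*I)
-d/J(X) = -7*I*sqrt(731)/((34/33)**2) = -7*I*sqrt(731)/1156/1089 = -7*I*sqrt(731)*1089/1156 = -7623*I*sqrt(731)/1156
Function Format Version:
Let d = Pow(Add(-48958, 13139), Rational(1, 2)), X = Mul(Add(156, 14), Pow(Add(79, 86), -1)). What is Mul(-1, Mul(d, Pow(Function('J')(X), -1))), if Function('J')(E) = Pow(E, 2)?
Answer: Mul(Rational(-7623, 1156), I, Pow(731, Rational(1, 2))) ≈ Mul(-178.29, I)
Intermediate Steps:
X = Rational(34, 33) (X = Mul(170, Pow(165, -1)) = Mul(170, Rational(1, 165)) = Rational(34, 33) ≈ 1.0303)
d = Mul(7, I, Pow(731, Rational(1, 2))) (d = Pow(-35819, Rational(1, 2)) = Mul(7, I, Pow(731, Rational(1, 2))) ≈ Mul(189.26, I))
Mul(-1, Mul(d, Pow(Function('J')(X), -1))) = Mul(-1, Mul(Mul(7, I, Pow(731, Rational(1, 2))), Pow(Pow(Rational(34, 33), 2), -1))) = Mul(-1, Mul(Mul(7, I, Pow(731, Rational(1, 2))), Pow(Rational(1156, 1089), -1))) = Mul(-1, Mul(Mul(7, I, Pow(731, Rational(1, 2))), Rational(1089, 1156))) = Mul(-1, Mul(Rational(7623, 1156), I, Pow(731, Rational(1, 2)))) = Mul(Rational(-7623, 1156), I, Pow(731, Rational(1, 2)))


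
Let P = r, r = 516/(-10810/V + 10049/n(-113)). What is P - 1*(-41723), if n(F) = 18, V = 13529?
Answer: 5664370918895/135758341 ≈ 41724.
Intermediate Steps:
r = 125657352/135758341 (r = 516/(-10810/13529 + 10049/18) = 516/(135758341/243522) = 516*(243522/135758341) = 125657352/135758341 ≈ 0.92560)
P = 125657352/135758341 ≈ 0.92560
P - 1*(-41723) = 125657352/135758341 - 1*(-41723) = 125657352/135758341 + 41723 = 5664370918895/135758341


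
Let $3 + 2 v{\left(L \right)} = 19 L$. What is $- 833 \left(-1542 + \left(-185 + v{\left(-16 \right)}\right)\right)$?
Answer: $\frac{3132913}{2} \approx 1.5665 \cdot 10^{6}$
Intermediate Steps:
$v{\left(L \right)} = - \frac{3}{2} + \frac{19 L}{2}$
$- 833 \left(-1542 + \left(-185 + v{\left(-16 \right)}\right)\right) = - 833 \left(-1542 + \left(-185 + \left(- \frac{3}{2} + \frac{19}{2} \left(-16\right)\right)\right)\right) = - 833 \left(-1542 - \frac{677}{2}\right) = \left(-833\right) \left(- \frac{3761}{2}\right) = \frac{3132913}{2}$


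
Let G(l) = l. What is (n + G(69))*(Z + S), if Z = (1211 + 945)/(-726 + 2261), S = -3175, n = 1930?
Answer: -9738066531/1535 ≈ -6.3440e+6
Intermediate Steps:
Z = 2156/1535 ≈ 1.4046
(n + G(69))*(Z + S) = (1930 + 69)*(2156/1535 - 3175) = 1999*(-4871469/1535) = -9738066531/1535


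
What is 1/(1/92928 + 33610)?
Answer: 92928/3123310081 ≈ 2.9753e-5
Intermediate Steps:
1/(1/92928 + 33610) = 1/(3123310081/92928) = 92928/3123310081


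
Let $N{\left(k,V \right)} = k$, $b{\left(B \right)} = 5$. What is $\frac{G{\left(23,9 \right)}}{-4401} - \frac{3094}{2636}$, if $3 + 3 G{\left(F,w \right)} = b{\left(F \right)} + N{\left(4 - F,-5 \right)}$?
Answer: $- \frac{20402635}{17401554} \approx -1.1725$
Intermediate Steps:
$G{\left(F,w \right)} = 2 - \frac{F}{3}$ ($G{\left(F,w \right)} = -1 + \frac{5 - \left(-4 + F\right)}{3} = -1 + \frac{9 - F}{3} = -1 - \left(-3 + \frac{F}{3}\right) = 2 - \frac{F}{3}$)
$\frac{G{\left(23,9 \right)}}{-4401} - \frac{3094}{2636} = \frac{2 - \frac{23}{3}}{-4401} - \frac{3094}{2636} = \left(2 - \frac{23}{3}\right) \left(- \frac{1}{4401}\right) - \frac{1547}{1318} = \left(- \frac{17}{3}\right) \left(- \frac{1}{4401}\right) - \frac{1547}{1318} = \frac{17}{13203} - \frac{1547}{1318} = - \frac{20402635}{17401554}$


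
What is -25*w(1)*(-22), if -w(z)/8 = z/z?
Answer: -4400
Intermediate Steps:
w(z) = -8 (w(z) = -8*z/z = -8*1 = -8)
-25*w(1)*(-22) = -25*(-8)*(-22) = 200*(-22) = -4400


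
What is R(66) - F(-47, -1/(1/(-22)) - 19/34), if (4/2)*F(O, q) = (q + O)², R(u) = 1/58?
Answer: -21898513/67048 ≈ -326.61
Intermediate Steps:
R(u) = 1/58
F(O, q) = (O + q)²/2 (F(O, q) = (q + O)²/2 = (O + q)²/2)
R(66) - F(-47, -1/(1/(-22)) - 19/34) = 1/58 - (-47 + (-1/(1/(-22)) - 19/34))²/2 = 1/58 - (-47 + (-1/(1*(-1/22)) - 19*1/34))²/2 = 1/58 - (-47 + (-1/(-1/22) - 19/34))²/2 = 1/58 - (-47 + (-1*(-22) - 19/34))²/2 = 1/58 - (-47 + (22 - 19/34))²/2 = 1/58 - (-47 + 729/34)²/2 = 1/58 - (-869/34)²/2 = 1/58 - 755161/(2*1156) = 1/58 - 1*755161/2312 = 1/58 - 755161/2312 = -21898513/67048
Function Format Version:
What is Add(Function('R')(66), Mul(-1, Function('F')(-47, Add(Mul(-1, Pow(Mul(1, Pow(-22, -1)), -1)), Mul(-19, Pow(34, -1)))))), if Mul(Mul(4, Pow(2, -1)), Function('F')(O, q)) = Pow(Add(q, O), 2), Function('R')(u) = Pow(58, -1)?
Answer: Rational(-21898513, 67048) ≈ -326.61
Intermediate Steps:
Function('R')(u) = Rational(1, 58)
Function('F')(O, q) = Mul(Rational(1, 2), Pow(Add(O, q), 2)) (Function('F')(O, q) = Mul(Rational(1, 2), Pow(Add(q, O), 2)) = Mul(Rational(1, 2), Pow(Add(O, q), 2)))
Add(Function('R')(66), Mul(-1, Function('F')(-47, Add(Mul(-1, Pow(Mul(1, Pow(-22, -1)), -1)), Mul(-19, Pow(34, -1)))))) = Add(Rational(1, 58), Mul(-1, Mul(Rational(1, 2), Pow(Add(-47, Add(Mul(-1, Pow(Mul(1, Pow(-22, -1)), -1)), Mul(-19, Pow(34, -1)))), 2)))) = Add(Rational(1, 58), Mul(-1, Mul(Rational(1, 2), Pow(Add(-47, Add(Mul(-1, Pow(Mul(1, Rational(-1, 22)), -1)), Mul(-19, Rational(1, 34)))), 2)))) = Add(Rational(1, 58), Mul(-1, Mul(Rational(1, 2), Pow(Add(-47, Add(Mul(-1, Pow(Rational(-1, 22), -1)), Rational(-19, 34))), 2)))) = Add(Rational(1, 58), Mul(-1, Mul(Rational(1, 2), Pow(Add(-47, Add(Mul(-1, -22), Rational(-19, 34))), 2)))) = Add(Rational(1, 58), Mul(-1, Mul(Rational(1, 2), Pow(Add(-47, Add(22, Rational(-19, 34))), 2)))) = Add(Rational(1, 58), Mul(-1, Mul(Rational(1, 2), Pow(Add(-47, Rational(729, 34)), 2)))) = Add(Rational(1, 58), Mul(-1, Mul(Rational(1, 2), Pow(Rational(-869, 34), 2)))) = Add(Rational(1, 58), Mul(-1, Mul(Rational(1, 2), Rational(755161, 1156)))) = Add(Rational(1, 58), Mul(-1, Rational(755161, 2312))) = Add(Rational(1, 58), Rational(-755161, 2312)) = Rational(-21898513, 67048)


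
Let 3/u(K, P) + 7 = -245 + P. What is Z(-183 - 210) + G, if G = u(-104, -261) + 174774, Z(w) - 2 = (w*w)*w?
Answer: -10349549452/171 ≈ -6.0524e+7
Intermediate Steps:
Z(w) = 2 + w³ (Z(w) = 2 + (w*w)*w = 2 + w²*w = 2 + w³)
u(K, P) = 3/(-252 + P) (u(K, P) = 3/(-7 + (-245 + P)) = 3/(-252 + P))
G = 29886353/171 (G = 3/(-252 - 261) + 174774 = 3/(-513) + 174774 = 3*(-1/513) + 174774 = -1/171 + 174774 = 29886353/171 ≈ 1.7477e+5)
Z(-183 - 210) + G = (2 + (-183 - 210)³) + 29886353/171 = (2 + (-393)³) + 29886353/171 = (2 - 60698457) + 29886353/171 = -60698455 + 29886353/171 = -10349549452/171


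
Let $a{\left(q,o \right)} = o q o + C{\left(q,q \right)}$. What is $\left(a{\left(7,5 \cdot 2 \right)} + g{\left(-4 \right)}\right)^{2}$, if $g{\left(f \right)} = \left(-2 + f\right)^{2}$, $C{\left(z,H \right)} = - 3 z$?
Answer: $511225$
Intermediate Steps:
$a{\left(q,o \right)} = - 3 q + q o^{2}$ ($a{\left(q,o \right)} = o q o - 3 q = q o^{2} - 3 q = - 3 q + q o^{2}$)
$\left(a{\left(7,5 \cdot 2 \right)} + g{\left(-4 \right)}\right)^{2} = \left(7 \left(-3 + \left(5 \cdot 2\right)^{2}\right) + \left(-2 - 4\right)^{2}\right)^{2} = \left(7 \left(-3 + 10^{2}\right) + \left(-6\right)^{2}\right)^{2} = \left(7 \left(-3 + 100\right) + 36\right)^{2} = \left(7 \cdot 97 + 36\right)^{2} = \left(679 + 36\right)^{2} = 715^{2} = 511225$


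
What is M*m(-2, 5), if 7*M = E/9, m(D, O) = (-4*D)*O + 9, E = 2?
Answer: 14/9 ≈ 1.5556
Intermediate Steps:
m(D, O) = 9 - 4*D*O (m(D, O) = -4*D*O + 9 = 9 - 4*D*O)
M = 2/63 (M = (2/9)/7 = (2*(⅑))/7 = (⅐)*(2/9) = 2/63 ≈ 0.031746)
M*m(-2, 5) = 2*(9 - 4*(-2)*5)/63 = 2*(9 + 40)/63 = (2/63)*49 = 14/9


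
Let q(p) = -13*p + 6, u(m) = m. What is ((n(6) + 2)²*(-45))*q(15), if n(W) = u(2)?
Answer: 136080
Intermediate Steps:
n(W) = 2
q(p) = 6 - 13*p
((n(6) + 2)²*(-45))*q(15) = ((2 + 2)²*(-45))*(6 - 13*15) = (4²*(-45))*(6 - 195) = (16*(-45))*(-189) = -720*(-189) = 136080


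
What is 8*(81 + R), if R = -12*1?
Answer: 552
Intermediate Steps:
R = -12
8*(81 + R) = 8*(81 - 12) = 8*69 = 552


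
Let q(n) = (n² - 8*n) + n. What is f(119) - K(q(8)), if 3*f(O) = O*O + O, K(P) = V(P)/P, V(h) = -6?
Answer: 19043/4 ≈ 4760.8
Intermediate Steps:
q(n) = n² - 7*n
K(P) = -6/P
f(O) = O/3 + O²/3 (f(O) = (O*O + O)/3 = (O² + O)/3 = (O + O²)/3 = O/3 + O²/3)
f(119) - K(q(8)) = (⅓)*119*(1 + 119) - (-6)/(8*(-7 + 8)) = (⅓)*119*120 - (-6)/(8*1) = 4760 - (-6)/8 = 4760 - 1*(-¾) = 4760 + ¾ = 19043/4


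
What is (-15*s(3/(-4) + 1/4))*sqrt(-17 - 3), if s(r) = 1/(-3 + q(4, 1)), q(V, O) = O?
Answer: 15*I*sqrt(5) ≈ 33.541*I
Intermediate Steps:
s(r) = -1/2 (s(r) = 1/(-3 + 1) = 1/(-2) = -1/2)
(-15*s(3/(-4) + 1/4))*sqrt(-17 - 3) = (-15*(-1/2))*sqrt(-17 - 3) = 15*sqrt(-20)/2 = 15*(2*I*sqrt(5))/2 = 15*I*sqrt(5)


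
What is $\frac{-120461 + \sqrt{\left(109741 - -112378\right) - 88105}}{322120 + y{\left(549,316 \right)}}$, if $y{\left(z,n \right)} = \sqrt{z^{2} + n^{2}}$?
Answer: $- \frac{38802897320}{103760893143} - \frac{\sqrt{53774055598}}{103760893143} + \frac{120461 \sqrt{401257}}{103760893143} + \frac{322120 \sqrt{134014}}{103760893143} \approx -0.3721$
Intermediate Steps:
$y{\left(z,n \right)} = \sqrt{n^{2} + z^{2}}$
$\frac{-120461 + \sqrt{\left(109741 - -112378\right) - 88105}}{322120 + y{\left(549,316 \right)}} = \frac{-120461 + \sqrt{\left(109741 - -112378\right) - 88105}}{322120 + \sqrt{316^{2} + 549^{2}}} = \frac{-120461 + \sqrt{\left(109741 + 112378\right) - 88105}}{322120 + \sqrt{99856 + 301401}} = \frac{-120461 + \sqrt{222119 - 88105}}{322120 + \sqrt{401257}} = \frac{-120461 + \sqrt{134014}}{322120 + \sqrt{401257}}$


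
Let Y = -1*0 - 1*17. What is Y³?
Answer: -4913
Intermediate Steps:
Y = -17 (Y = 0 - 17 = -17)
Y³ = (-17)³ = -4913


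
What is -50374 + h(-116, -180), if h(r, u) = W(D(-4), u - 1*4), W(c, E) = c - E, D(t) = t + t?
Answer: -50198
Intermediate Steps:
D(t) = 2*t
h(r, u) = -4 - u (h(r, u) = 2*(-4) - (u - 1*4) = -8 - (u - 4) = -8 - (-4 + u) = -8 + (4 - u) = -4 - u)
-50374 + h(-116, -180) = -50374 + (-4 - 1*(-180)) = -50374 + (-4 + 180) = -50374 + 176 = -50198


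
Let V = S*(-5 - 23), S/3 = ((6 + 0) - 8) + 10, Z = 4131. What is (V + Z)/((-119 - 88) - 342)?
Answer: -1153/183 ≈ -6.3005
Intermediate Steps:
S = 24 (S = 3*(((6 + 0) - 8) + 10) = 3*((6 - 8) + 10) = 3*(-2 + 10) = 3*8 = 24)
V = -672 (V = 24*(-5 - 23) = 24*(-28) = -672)
(V + Z)/((-119 - 88) - 342) = (-672 + 4131)/((-119 - 88) - 342) = 3459/(-207 - 342) = 3459/(-549) = 3459*(-1/549) = -1153/183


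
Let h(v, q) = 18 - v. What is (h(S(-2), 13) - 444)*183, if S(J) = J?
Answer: -77592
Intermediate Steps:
(h(S(-2), 13) - 444)*183 = ((18 - 1*(-2)) - 444)*183 = ((18 + 2) - 444)*183 = (20 - 444)*183 = -424*183 = -77592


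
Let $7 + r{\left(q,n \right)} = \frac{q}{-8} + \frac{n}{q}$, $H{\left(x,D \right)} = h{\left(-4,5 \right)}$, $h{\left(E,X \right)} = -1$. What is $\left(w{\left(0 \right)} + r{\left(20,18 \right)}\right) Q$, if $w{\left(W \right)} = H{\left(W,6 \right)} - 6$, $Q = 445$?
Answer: $-6942$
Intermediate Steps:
$H{\left(x,D \right)} = -1$
$r{\left(q,n \right)} = -7 - \frac{q}{8} + \frac{n}{q}$ ($r{\left(q,n \right)} = -7 + \left(\frac{q}{-8} + \frac{n}{q}\right) = -7 + \left(q \left(- \frac{1}{8}\right) + \frac{n}{q}\right) = -7 + \left(- \frac{q}{8} + \frac{n}{q}\right) = -7 - \frac{q}{8} + \frac{n}{q}$)
$w{\left(W \right)} = -7$ ($w{\left(W \right)} = -1 - 6 = -7$)
$\left(w{\left(0 \right)} + r{\left(20,18 \right)}\right) Q = \left(-7 - \left(\frac{19}{2} - \frac{9}{10}\right)\right) 445 = \left(-7 - \frac{43}{5}\right) 445 = \left(- \frac{78}{5}\right) 445 = -6942$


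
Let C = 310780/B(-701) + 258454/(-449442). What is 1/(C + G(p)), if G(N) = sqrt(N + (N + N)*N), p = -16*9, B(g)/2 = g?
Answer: -112553113442369193/4084148043072364009 - 6077269831982508*sqrt(287)/4084148043072364009 ≈ -0.052767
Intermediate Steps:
B(g) = 2*g
p = -144
G(N) = sqrt(N + 2*N**2) (G(N) = sqrt(N + (2*N)*N) = sqrt(N + 2*N**2))
C = -5001426331/22504203 (C = 310780/((2*(-701))) + 258454/(-449442) = 310780/(-1402) + 258454*(-1/449442) = 310780*(-1/1402) - 18461/32103 = -155390/701 - 18461/32103 = -5001426331/22504203 ≈ -222.24)
1/(C + G(p)) = 1/(-5001426331/22504203 + sqrt(-144*(1 + 2*(-144)))) = 1/(-5001426331/22504203 + sqrt(-144*(1 - 288))) = 1/(-5001426331/22504203 + sqrt(-144*(-287))) = 1/(-5001426331/22504203 + sqrt(41328)) = 1/(-5001426331/22504203 + 12*sqrt(287))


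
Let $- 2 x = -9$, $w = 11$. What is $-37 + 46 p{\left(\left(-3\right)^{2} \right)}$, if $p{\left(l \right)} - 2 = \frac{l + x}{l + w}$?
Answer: $\frac{1721}{20} \approx 86.05$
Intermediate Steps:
$x = \frac{9}{2}$ ($x = \left(- \frac{1}{2}\right) \left(-9\right) = \frac{9}{2} \approx 4.5$)
$p{\left(l \right)} = 2 + \frac{\frac{9}{2} + l}{11 + l}$ ($p{\left(l \right)} = 2 + \frac{l + \frac{9}{2}}{l + 11} = 2 + \frac{\frac{9}{2} + l}{11 + l}$)
$-37 + 46 p{\left(\left(-3\right)^{2} \right)} = -37 + 46 \frac{53 + 6 \left(-3\right)^{2}}{2 \left(11 + \left(-3\right)^{2}\right)} = -37 + 46 \frac{53 + 6 \cdot 9}{2 \left(11 + 9\right)} = -37 + 46 \frac{53 + 54}{2 \cdot 20} = -37 + 46 \cdot \frac{1}{2} \cdot \frac{1}{20} \cdot 107 = -37 + 46 \cdot \frac{107}{40} = -37 + \frac{2461}{20} = \frac{1721}{20}$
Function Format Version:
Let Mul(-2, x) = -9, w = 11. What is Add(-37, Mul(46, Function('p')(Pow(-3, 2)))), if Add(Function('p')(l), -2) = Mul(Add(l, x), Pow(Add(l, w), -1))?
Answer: Rational(1721, 20) ≈ 86.050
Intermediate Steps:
x = Rational(9, 2) (x = Mul(Rational(-1, 2), -9) = Rational(9, 2) ≈ 4.5000)
Function('p')(l) = Add(2, Mul(Pow(Add(11, l), -1), Add(Rational(9, 2), l))) (Function('p')(l) = Add(2, Mul(Add(l, Rational(9, 2)), Pow(Add(l, 11), -1))) = Add(2, Mul(Add(Rational(9, 2), l), Pow(Add(11, l), -1))) = Add(2, Mul(Pow(Add(11, l), -1), Add(Rational(9, 2), l))))
Add(-37, Mul(46, Function('p')(Pow(-3, 2)))) = Add(-37, Mul(46, Mul(Rational(1, 2), Pow(Add(11, Pow(-3, 2)), -1), Add(53, Mul(6, Pow(-3, 2)))))) = Add(-37, Mul(46, Mul(Rational(1, 2), Pow(Add(11, 9), -1), Add(53, Mul(6, 9))))) = Add(-37, Mul(46, Mul(Rational(1, 2), Pow(20, -1), Add(53, 54)))) = Add(-37, Mul(46, Mul(Rational(1, 2), Rational(1, 20), 107))) = Add(-37, Mul(46, Rational(107, 40))) = Add(-37, Rational(2461, 20)) = Rational(1721, 20)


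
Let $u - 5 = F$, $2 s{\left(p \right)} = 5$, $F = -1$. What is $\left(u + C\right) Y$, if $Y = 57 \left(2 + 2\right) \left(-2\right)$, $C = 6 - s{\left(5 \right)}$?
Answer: $-3420$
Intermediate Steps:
$s{\left(p \right)} = \frac{5}{2}$ ($s{\left(p \right)} = \frac{1}{2} \cdot 5 = \frac{5}{2}$)
$u = 4$ ($u = 5 - 1 = 4$)
$C = \frac{7}{2}$ ($C = 6 - \frac{5}{2} = \frac{7}{2} \approx 3.5$)
$Y = -456$ ($Y = 57 \cdot 4 \left(-2\right) = 57 \left(-8\right) = -456$)
$\left(u + C\right) Y = \left(4 + \frac{7}{2}\right) \left(-456\right) = \frac{15}{2} \left(-456\right) = -3420$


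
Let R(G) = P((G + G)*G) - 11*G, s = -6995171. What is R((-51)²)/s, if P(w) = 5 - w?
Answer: 13559008/6995171 ≈ 1.9383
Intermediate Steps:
R(G) = 5 - 11*G - 2*G² (R(G) = (5 - (G + G)*G) - 11*G = (5 - 2*G*G) - 11*G = (5 - 2*G²) - 11*G = 5 - 11*G - 2*G²)
R((-51)²)/s = (5 - 11*(-51)² - 2*((-51)²)²)/(-6995171) = (5 - 11*2601 - 2*2601²)*(-1/6995171) = (5 - 28611 - 2*6765201)*(-1/6995171) = (5 - 28611 - 13530402)*(-1/6995171) = -13559008*(-1/6995171) = 13559008/6995171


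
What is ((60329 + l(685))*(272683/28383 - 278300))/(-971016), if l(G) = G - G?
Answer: 476521650655393/27560347128 ≈ 17290.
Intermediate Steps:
l(G) = 0
((60329 + l(685))*(272683/28383 - 278300))/(-971016) = ((60329 + 0)*(272683/28383 - 278300))/(-971016) = (60329*(272683*(1/28383) - 278300))*(-1/971016) = (60329*(272683/28383 - 278300))*(-1/971016) = (60329*(-7898716217/28383))*(-1/971016) = -476521650655393/28383*(-1/971016) = 476521650655393/27560347128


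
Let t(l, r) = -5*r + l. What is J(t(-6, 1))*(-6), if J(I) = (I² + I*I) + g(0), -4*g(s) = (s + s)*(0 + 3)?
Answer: -1452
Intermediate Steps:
t(l, r) = l - 5*r
g(s) = -3*s/2 (g(s) = -(s + s)*(0 + 3)/4 = -2*s*3/4 = -3*s/2)
J(I) = 2*I² (J(I) = (I² + I*I) - 3/2*0 = (I² + I²) + 0 = 2*I² + 0 = 2*I²)
J(t(-6, 1))*(-6) = (2*(-6 - 5*1)²)*(-6) = (2*(-6 - 5)²)*(-6) = (2*(-11)²)*(-6) = (2*121)*(-6) = 242*(-6) = -1452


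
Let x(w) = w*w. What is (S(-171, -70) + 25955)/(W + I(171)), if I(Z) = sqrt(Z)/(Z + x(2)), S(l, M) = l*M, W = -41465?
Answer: -48159653828125/52654978140454 - 19910625*sqrt(19)/52654978140454 ≈ -0.91463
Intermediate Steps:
x(w) = w**2
S(l, M) = M*l
I(Z) = sqrt(Z)/(4 + Z) (I(Z) = sqrt(Z)/(Z + 2**2) = sqrt(Z)/(Z + 4) = sqrt(Z)/(4 + Z))
(S(-171, -70) + 25955)/(W + I(171)) = (-70*(-171) + 25955)/(-41465 + sqrt(171)/(4 + 171)) = (11970 + 25955)/(-41465 + (3*sqrt(19))/175) = 37925/(-41465 + (3*sqrt(19))*(1/175)) = 37925/(-41465 + 3*sqrt(19)/175)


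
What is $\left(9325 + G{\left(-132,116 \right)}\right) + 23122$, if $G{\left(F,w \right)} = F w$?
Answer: $17135$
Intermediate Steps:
$\left(9325 + G{\left(-132,116 \right)}\right) + 23122 = \left(9325 - 15312\right) + 23122 = -5987 + 23122 = 17135$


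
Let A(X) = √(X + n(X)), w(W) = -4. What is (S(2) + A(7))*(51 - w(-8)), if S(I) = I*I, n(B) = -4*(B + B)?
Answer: 220 + 385*I ≈ 220.0 + 385.0*I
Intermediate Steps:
n(B) = -8*B
S(I) = I²
A(X) = √7*√(-X) (A(X) = √(X - 8*X) = √(-7*X) = √7*√(-X))
(S(2) + A(7))*(51 - w(-8)) = (2² + √7*√(-1*7))*(51 - 1*(-4)) = (4 + √7*√(-7))*(51 + 4) = (4 + √7*(I*√7))*55 = (4 + 7*I)*55 = 220 + 385*I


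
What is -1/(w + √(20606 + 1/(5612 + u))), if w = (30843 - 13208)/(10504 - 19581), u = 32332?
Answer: -1214761185576/12881662424698397 - 494351574*√824095264510/64408312123491985 ≈ -0.0070619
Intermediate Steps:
w = -17635/9077 (w = 17635/(-9077) = 17635*(-1/9077) = -17635/9077 ≈ -1.9428)
-1/(w + √(20606 + 1/(5612 + u))) = -1/(-17635/9077 + √(20606 + 1/(5612 + 32332))) = -1/(-17635/9077 + √(20606 + 1/37944)) = -1/(-17635/9077 + √(781874065/37944)) = -1/(-17635/9077 + √824095264510/6324)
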